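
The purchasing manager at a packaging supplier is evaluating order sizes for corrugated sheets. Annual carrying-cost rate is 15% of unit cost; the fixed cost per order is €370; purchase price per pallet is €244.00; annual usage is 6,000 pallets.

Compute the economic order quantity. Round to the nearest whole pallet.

H = i·C = 0.15 × €244 = €36.6000 per pallet-year
EOQ = √(2DS/H) = √(2 × 6,000 × 370 / 36.6)
    = √(121,311.48) ≈ 348.30

348 pallets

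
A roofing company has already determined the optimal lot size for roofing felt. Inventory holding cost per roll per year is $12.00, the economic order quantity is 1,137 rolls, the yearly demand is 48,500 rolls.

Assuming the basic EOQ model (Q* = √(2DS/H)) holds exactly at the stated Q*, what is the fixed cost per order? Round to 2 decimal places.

$159.93

EOQ relation: Q² = 2DS/H, so rearrange for the unknown.
S = Q²H / (2D) = 1,137² × 12 / (2 × 48,500) = 159.9302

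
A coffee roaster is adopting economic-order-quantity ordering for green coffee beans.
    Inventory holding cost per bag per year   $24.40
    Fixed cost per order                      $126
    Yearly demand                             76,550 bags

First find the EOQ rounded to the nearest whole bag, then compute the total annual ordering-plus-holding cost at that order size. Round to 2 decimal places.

$21,695.41

2DS/H = 2·76,550·126/24.4 = 790,598.36
EOQ = √790,598.36 ≈ 889.16 → Q = 889 bags
Ordering: D/Q × S = 76,550/889 × $126 = $10,849.61
Holding:  Q/2 × H = 889/2 × $24.4 = $10,845.80
Total = $10,849.61 + $10,845.80 = $21,695.41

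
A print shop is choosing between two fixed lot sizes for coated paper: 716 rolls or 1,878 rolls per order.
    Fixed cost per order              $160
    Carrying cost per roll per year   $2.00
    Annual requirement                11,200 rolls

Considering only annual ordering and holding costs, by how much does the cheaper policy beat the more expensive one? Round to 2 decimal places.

Annual cost at Q: ordering D·S/Q plus holding Q·H/2.
TC(716) = (11,200/716)×160 + (716/2)×2 = $3,218.79
TC(1,878) = (11,200/1,878)×160 + (1,878/2)×2 = $2,832.21
Cheaper: Q = 1,878.  Difference = $386.59

$386.59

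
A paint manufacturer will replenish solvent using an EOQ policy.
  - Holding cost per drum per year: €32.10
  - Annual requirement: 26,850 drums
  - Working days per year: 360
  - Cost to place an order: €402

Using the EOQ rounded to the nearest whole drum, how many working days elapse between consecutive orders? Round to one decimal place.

2DS/H = 2·26,850·402/32.1 = 672,504.67
EOQ = √672,504.67 ≈ 820.06 → Q = 820 drums
Days between orders = 360 / (D/Q) = 360 / 32.744 ≈ 10.994

11.0 days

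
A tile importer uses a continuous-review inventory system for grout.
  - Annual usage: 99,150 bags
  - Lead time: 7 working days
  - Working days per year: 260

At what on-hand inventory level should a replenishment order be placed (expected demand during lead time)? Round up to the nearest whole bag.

2,670 bags

Daily demand d = 99,150 / 260 = 381.346 bags/day
Demand during lead time = 381.346 × 7 = 2,669.42
Reorder point = 2,669.42 → round up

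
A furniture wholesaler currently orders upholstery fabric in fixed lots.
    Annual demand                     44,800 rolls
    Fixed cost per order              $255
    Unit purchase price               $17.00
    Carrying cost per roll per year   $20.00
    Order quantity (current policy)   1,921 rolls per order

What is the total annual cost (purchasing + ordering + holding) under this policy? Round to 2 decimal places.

Ordering: D/Q × S = 44,800/1,921 × $255 = $5,946.90
Holding:  Q/2 × H = 1,921/2 × $20 = $19,210.00
Purchase cost = D·C = 44,800 × 17 = $761,600.00
Total = $5,946.90 + $19,210.00 + $761,600.00 = $786,756.90

$786,756.90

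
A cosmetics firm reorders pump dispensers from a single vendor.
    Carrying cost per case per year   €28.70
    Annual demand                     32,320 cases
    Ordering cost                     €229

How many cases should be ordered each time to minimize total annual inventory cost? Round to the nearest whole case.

Optimal lot size Q* = (2 × 32,320 × €229 / €28.7)^½ ≈ 718.17

718 cases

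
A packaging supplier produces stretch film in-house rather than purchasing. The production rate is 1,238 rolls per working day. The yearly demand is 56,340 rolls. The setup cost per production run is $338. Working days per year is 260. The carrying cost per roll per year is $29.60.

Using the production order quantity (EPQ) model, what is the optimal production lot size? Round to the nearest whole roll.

d = 56,340/260 = 216.6923 rolls/day;  effective holding cost H(1 − d/p) = 29.6·(1 − 216.6923/1238) = 24.41899
Q* = √(2DS / H_eff) = √(2·56,340·338 / 24.41899) ≈ 1,248.87

1,249 rolls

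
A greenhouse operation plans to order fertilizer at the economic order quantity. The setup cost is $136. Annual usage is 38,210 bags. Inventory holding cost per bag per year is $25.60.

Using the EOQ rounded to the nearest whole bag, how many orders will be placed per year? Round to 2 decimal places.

59.98 orders per year

Q* = √(2·D·S / H) = √(2·38,210·136 / 25.6) = √405,981.2 ≈ 637.17 → Q = 637
N = D/Q = 38,210/637 ≈ 59.984 orders/yr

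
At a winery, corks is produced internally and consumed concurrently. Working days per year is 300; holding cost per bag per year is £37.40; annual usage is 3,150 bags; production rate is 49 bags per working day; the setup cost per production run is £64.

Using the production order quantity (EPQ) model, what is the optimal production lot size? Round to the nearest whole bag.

117 bags

Daily demand d = 3,150/300 = 10.500; p = 49; 1 − d/p = 0.78571
EPQ = √(2DS / (H(1 − d/p)))
    = √(2 × 3,150 × 64 / (37.4 × 0.78571)) ≈ 117.14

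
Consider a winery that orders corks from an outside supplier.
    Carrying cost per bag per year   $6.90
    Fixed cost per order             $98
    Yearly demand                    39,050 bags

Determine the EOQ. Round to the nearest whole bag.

EOQ = √(2DS/H) = √(2 × 39,050 × 98 / 6.9)
    = √(1,109,246.38) ≈ 1,053.21

1,053 bags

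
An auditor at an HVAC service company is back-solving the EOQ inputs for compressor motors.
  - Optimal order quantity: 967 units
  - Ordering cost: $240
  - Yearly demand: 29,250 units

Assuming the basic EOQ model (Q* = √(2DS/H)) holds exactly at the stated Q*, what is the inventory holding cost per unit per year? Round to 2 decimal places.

$15.01

EOQ relation: Q² = 2DS/H, so rearrange for the unknown.
H = 2DS / Q² = 2 × 29,250 × 240 / 967² = 15.0146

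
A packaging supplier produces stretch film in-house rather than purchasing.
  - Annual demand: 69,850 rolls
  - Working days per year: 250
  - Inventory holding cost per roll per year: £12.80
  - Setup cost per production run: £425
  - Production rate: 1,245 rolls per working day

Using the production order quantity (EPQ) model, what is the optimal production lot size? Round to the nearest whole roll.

2,446 rolls

Daily demand d = 69,850/250 = 279.400; p = 1245; 1 − d/p = 0.77558
EPQ = √(2DS / (H(1 − d/p)))
    = √(2 × 69,850 × 425 / (12.8 × 0.77558)) ≈ 2,445.53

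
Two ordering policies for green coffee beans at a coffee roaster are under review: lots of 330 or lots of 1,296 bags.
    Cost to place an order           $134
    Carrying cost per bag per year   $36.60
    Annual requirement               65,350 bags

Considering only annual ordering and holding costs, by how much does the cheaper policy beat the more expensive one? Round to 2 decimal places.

For each Q, cost = (D/Q)·S + (Q/2)·H.
TC(330) = (65,350/330)×134 + (330/2)×36.6 = $32,575.06
TC(1,296) = (65,350/1,296)×134 + (1,296/2)×36.6 = $30,473.67
Lots of 1,296 are cheaper by $2,101.39.

$2,101.39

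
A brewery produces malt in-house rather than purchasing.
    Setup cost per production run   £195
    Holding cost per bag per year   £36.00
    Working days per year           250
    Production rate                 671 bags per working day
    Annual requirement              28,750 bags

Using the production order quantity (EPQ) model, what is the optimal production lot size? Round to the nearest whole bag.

d = 28,750/250 = 115.0000 bags/day;  effective holding cost H(1 − d/p) = 36·(1 − 115.0000/671) = 29.83010
Q* = √(2DS / H_eff) = √(2·28,750·195 / 29.83010) ≈ 613.09

613 bags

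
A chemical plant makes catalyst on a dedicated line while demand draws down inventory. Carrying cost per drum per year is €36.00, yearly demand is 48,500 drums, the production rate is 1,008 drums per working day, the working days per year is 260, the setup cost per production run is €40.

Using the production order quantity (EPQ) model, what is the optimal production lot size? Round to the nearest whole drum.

364 drums

d = 48,500/260 = 186.5385 drums/day;  effective holding cost H(1 − d/p) = 36·(1 − 186.5385/1008) = 29.33791
Q* = √(2DS / H_eff) = √(2·48,500·40 / 29.33791) ≈ 363.66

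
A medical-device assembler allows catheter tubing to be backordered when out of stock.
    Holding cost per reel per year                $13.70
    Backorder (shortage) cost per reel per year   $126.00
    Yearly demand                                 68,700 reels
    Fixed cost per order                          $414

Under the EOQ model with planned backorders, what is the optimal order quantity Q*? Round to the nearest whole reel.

2,146 reels

Basic EOQ = √(2·68,700·414/13.7) = 2,037.667
Backorder adjustment √((H+b)/b) = √((13.7+126)/126) = 1.0530
Q* = 2,037.667 × 1.0530 ≈ 2,145.59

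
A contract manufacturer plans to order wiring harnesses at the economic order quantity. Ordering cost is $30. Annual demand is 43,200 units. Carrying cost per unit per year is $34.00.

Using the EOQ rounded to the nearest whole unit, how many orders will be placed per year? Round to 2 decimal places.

156.52 orders per year

Optimal lot size Q* = (2 × 43,200 × $30 / $34)^½ ≈ 276.11 → Q = 276
N = D/Q = 43,200/276 ≈ 156.522 orders/yr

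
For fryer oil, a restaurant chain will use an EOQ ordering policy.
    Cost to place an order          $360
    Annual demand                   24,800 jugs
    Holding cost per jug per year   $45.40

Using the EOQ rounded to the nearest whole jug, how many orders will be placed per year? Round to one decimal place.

Q* = √(2·D·S / H) = √(2·24,800·360 / 45.4) = √393,304.0 ≈ 627.14 → Q = 627
N = D/Q = 24,800/627 ≈ 39.553 orders/yr

39.6 orders per year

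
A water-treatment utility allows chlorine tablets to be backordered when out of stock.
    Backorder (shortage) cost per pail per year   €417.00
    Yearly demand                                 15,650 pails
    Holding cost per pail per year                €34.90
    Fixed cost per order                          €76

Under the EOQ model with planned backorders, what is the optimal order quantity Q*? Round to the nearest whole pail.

Basic EOQ = √(2·15,650·76/34.9) = 261.076
Backorder adjustment √((H+b)/b) = √((34.9+417)/417) = 1.0410
Q* = 261.076 × 1.0410 ≈ 271.78

272 pails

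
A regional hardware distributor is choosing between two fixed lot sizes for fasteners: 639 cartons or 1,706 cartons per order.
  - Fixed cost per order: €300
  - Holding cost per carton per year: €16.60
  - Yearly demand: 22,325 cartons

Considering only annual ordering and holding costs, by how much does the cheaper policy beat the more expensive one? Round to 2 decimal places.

For each Q, cost = (D/Q)·S + (Q/2)·H.
TC(639) = (22,325/639)×300 + (639/2)×16.6 = €15,784.92
TC(1,706) = (22,325/1,706)×300 + (1,706/2)×16.6 = €18,085.65
Cheaper: Q = 639.  Difference = €2,300.73

€2,300.73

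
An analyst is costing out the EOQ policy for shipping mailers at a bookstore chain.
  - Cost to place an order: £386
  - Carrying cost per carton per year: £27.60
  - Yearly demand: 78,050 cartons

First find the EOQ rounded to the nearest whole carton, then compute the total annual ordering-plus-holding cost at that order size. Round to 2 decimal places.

2DS/H = 2·78,050·386/27.6 = 2,183,137.68
EOQ = √2,183,137.68 ≈ 1,477.54 → Q = 1,478 cartons
Orders/yr = 78,050/1,478 = 52.808; ordering cost = 52.808 × £386 = £20,383.83
Average inventory = 1,478/2 = 739; holding cost = 739 × £27.6 = £20,396.40
Total = £20,383.83 + £20,396.40 = £40,780.23

£40,780.23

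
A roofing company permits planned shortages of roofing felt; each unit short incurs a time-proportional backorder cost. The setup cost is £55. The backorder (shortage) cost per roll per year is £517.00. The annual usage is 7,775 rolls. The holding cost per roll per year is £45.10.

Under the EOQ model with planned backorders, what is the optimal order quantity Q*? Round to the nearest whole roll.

144 rolls

Q* = √(2DS/H) · √((H + b)/b)
   = √(2 × 7,775 × 55 / 45.1) · √((45.1 + 517) / 517)
   = 137.708 × 1.0427 ≈ 143.59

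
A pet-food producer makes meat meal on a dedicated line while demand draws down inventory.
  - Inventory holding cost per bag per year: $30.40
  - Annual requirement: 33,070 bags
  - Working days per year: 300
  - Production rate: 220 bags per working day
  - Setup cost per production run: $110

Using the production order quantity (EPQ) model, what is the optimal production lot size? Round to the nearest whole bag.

693 bags

d = 33,070/300 = 110.2333 bags/day;  effective holding cost H(1 − d/p) = 30.4·(1 − 110.2333/220) = 15.16776
Q* = √(2DS / H_eff) = √(2·33,070·110 / 15.16776) ≈ 692.58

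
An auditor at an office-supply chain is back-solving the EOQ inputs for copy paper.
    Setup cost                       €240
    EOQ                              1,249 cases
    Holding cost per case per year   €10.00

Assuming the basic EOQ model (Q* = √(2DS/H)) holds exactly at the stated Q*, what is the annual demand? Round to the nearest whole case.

Since Q* = (2DS/H)^½, squaring gives Q*²·H = 2DS.
D = Q²H / (2S) = 1,249² × 10 / (2 × 240) = 32,500.02

32,500 cases per year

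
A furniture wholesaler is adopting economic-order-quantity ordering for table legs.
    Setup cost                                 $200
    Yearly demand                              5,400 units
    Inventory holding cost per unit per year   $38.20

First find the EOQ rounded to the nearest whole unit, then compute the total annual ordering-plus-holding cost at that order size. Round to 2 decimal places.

$9,083.62

2DS/H = 2·5,400·200/38.2 = 56,544.50
EOQ = √56,544.50 ≈ 237.79 → Q = 238 units
Orders/yr = 5,400/238 = 22.689; ordering cost = 22.689 × $200 = $4,537.82
Average inventory = 238/2 = 119; holding cost = 119 × $38.2 = $4,545.80
Total = $4,537.82 + $4,545.80 = $9,083.62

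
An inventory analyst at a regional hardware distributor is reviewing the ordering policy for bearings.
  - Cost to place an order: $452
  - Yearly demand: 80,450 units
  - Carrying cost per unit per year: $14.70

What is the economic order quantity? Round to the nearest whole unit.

2,224 units

EOQ = √(2DS/H) = √(2 × 80,450 × 452 / 14.7)
    = √(4,947,401.36) ≈ 2,224.28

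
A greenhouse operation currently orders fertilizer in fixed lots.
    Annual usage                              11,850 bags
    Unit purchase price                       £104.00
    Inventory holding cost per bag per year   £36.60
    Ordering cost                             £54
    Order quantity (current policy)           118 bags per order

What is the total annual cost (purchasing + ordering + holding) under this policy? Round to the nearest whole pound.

Annual ordering cost = (D/Q)·S = (11,850/118) × 54 = £5,422.88
Annual holding cost  = (Q/2)·H = (118/2) × 36.6 = £2,159.40
Purchase cost = D·C = 11,850 × 104 = £1,232,400.00
Total = £5,422.88 + £2,159.40 + £1,232,400.00 = £1,239,982.28

£1,239,982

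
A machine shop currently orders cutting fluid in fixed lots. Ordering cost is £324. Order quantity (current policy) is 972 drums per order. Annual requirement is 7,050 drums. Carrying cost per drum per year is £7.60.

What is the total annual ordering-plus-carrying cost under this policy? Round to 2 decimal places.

£6,043.60

Ordering: D/Q × S = 7,050/972 × £324 = £2,350.00
Holding:  Q/2 × H = 972/2 × £7.6 = £3,693.60
Total = £2,350.00 + £3,693.60 = £6,043.60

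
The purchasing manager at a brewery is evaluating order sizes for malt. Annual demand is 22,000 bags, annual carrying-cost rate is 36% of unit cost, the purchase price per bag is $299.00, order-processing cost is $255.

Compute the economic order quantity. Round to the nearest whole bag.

Carrying cost H = $299 × 36% = $107.6400/bag/yr
2DS/H = 2·22,000·255/107.64 = 104,236.34
EOQ = √104,236.34 ≈ 322.86

323 bags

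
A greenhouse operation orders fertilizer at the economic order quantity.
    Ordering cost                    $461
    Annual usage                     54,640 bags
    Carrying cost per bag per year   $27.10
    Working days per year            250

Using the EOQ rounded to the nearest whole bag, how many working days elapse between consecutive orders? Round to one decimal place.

6.2 days

Q* = √(2·D·S / H) = √(2·54,640·461 / 27.1) = √1,858,969.7 ≈ 1,363.44 → Q = 1,363 bags
Days between orders = 250 / (D/Q) = 250 / 40.088 ≈ 6.236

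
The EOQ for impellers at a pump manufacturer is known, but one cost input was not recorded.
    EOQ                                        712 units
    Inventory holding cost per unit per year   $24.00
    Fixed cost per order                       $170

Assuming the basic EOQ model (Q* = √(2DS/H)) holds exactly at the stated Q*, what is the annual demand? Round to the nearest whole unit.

From Q* = √(2DS/H) ⇒ Q*² = 2DS/H.
D = Q²H / (2S) = 712² × 24 / (2 × 170) = 35,784.28

35,784 units per year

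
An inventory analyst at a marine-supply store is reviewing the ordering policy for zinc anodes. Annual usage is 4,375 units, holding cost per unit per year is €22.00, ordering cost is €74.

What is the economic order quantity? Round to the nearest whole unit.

Q* = √(2·D·S / H) = √(2·4,375·74 / 22) = √29,431.8 ≈ 171.56

172 units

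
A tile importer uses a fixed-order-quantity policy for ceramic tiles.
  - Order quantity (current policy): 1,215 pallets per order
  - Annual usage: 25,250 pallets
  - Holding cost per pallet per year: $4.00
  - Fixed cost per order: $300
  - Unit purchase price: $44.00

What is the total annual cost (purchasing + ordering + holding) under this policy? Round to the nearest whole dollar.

$1,119,665

Orders/yr = 25,250/1,215 = 20.782; ordering cost = 20.782 × $300 = $6,234.57
Average inventory = 1,215/2 = 607.5; holding cost = 607.5 × $4 = $2,430.00
Purchase cost = D·C = 25,250 × 44 = $1,111,000.00
Total = $6,234.57 + $2,430.00 + $1,111,000.00 = $1,119,664.57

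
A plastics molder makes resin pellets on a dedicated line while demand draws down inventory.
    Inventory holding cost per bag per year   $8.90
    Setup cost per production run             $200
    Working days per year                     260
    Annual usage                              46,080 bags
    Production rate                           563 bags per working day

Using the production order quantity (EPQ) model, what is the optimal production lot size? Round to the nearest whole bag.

1,739 bags

d = 46,080/260 = 177.2308 bags/day;  effective holding cost H(1 − d/p) = 8.9·(1 − 177.2308/563) = 6.09831
Q* = √(2DS / H_eff) = √(2·46,080·200 / 6.09831) ≈ 1,738.53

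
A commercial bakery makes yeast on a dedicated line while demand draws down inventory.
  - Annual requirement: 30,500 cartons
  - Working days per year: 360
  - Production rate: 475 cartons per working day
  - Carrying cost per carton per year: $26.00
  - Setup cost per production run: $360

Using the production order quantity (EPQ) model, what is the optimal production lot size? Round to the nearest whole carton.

1,014 cartons

Daily demand d = 30,500/360 = 84.722; p = 475; 1 − d/p = 0.82164
EPQ = √(2DS / (H(1 − d/p)))
    = √(2 × 30,500 × 360 / (26 × 0.82164)) ≈ 1,013.89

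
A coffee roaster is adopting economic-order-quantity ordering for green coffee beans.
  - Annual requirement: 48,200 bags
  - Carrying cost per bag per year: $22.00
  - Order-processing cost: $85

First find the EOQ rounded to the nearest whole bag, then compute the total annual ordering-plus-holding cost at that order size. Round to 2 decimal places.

$13,426.39

Optimal lot size Q* = (2 × 48,200 × $85 / $22)^½ ≈ 610.29 → Q = 610 bags
Ordering: D/Q × S = 48,200/610 × $85 = $6,716.39
Holding:  Q/2 × H = 610/2 × $22 = $6,710.00
Total = $6,716.39 + $6,710.00 = $13,426.39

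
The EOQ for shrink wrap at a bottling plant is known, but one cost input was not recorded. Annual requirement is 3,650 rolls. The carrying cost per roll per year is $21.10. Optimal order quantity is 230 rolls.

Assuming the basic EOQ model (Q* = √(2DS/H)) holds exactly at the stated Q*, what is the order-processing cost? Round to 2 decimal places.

Since Q* = (2DS/H)^½, squaring gives Q*²·H = 2DS.
S = Q²H / (2D) = 230² × 21.1 / (2 × 3,650) = 152.9027

$152.90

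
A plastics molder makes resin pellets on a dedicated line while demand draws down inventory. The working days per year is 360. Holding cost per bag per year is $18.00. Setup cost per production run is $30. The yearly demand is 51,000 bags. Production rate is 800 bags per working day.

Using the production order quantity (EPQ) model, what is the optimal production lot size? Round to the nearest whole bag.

Daily demand d = 51,000/360 = 141.667; p = 800; 1 − d/p = 0.82292
EPQ = √(2DS / (H(1 − d/p)))
    = √(2 × 51,000 × 30 / (18 × 0.82292)) ≈ 454.51

455 bags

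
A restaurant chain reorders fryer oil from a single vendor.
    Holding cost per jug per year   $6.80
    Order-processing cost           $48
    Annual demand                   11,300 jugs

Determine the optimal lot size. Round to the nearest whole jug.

399 jugs

EOQ = √(2DS/H) = √(2 × 11,300 × 48 / 6.8)
    = √(159,529.41) ≈ 399.41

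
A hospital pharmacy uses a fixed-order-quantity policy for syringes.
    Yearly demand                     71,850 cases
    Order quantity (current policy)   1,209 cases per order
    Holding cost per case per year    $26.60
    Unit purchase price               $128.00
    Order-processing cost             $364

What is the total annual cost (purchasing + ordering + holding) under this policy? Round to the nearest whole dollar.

Annual ordering cost = (D/Q)·S = (71,850/1,209) × 364 = $21,632.26
Annual holding cost  = (Q/2)·H = (1,209/2) × 26.6 = $16,079.70
Purchase cost = D·C = 71,850 × 128 = $9,196,800.00
Total = $21,632.26 + $16,079.70 + $9,196,800.00 = $9,234,511.96

$9,234,512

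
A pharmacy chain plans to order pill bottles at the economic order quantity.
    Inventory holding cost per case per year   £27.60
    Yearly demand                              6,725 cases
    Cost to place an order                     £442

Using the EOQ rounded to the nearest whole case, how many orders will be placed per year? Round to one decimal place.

14.5 orders per year

Optimal lot size Q* = (2 × 6,725 × £442 / £27.6)^½ ≈ 464.11 → Q = 464
N = D/Q = 6,725/464 ≈ 14.494 orders/yr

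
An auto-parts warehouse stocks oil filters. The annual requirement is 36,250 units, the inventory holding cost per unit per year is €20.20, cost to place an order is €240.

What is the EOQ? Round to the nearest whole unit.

928 units

EOQ = √(2DS/H) = √(2 × 36,250 × 240 / 20.2)
    = √(861,386.14) ≈ 928.11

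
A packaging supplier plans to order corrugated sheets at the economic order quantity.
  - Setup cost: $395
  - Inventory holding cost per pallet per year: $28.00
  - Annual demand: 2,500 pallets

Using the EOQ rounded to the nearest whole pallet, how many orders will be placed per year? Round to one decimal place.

9.4 orders per year

2DS/H = 2·2,500·395/28 = 70,535.71
EOQ = √70,535.71 ≈ 265.59 → Q = 266
N = D/Q = 2,500/266 ≈ 9.398 orders/yr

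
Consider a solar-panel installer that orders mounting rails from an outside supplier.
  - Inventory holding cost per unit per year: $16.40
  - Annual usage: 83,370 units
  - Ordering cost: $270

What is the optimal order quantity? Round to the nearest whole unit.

1,657 units

Q* = √(2·D·S / H) = √(2·83,370·270 / 16.4) = √2,745,109.8 ≈ 1,656.84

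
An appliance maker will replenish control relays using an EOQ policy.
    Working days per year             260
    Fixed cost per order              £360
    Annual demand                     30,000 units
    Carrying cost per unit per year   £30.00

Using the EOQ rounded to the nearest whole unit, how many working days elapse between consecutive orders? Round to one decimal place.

EOQ = √(2DS/H) = √(2 × 30,000 × 360 / 30)
    = √(720,000.00) ≈ 848.53 → Q = 849 units
Cycle time = (working days × Q)/D = (260 × 849) / 30,000 = 7.358 days

7.4 days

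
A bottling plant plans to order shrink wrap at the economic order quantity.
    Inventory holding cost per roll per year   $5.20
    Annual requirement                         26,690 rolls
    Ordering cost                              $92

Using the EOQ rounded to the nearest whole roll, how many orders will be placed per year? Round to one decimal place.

Optimal lot size Q* = (2 × 26,690 × $92 / $5.2)^½ ≈ 971.81 → Q = 972
N = D/Q = 26,690/972 ≈ 27.459 orders/yr

27.5 orders per year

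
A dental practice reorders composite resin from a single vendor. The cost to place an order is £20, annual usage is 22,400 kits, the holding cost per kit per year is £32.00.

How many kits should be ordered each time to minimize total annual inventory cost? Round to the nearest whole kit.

167 kits

2DS/H = 2·22,400·20/32 = 28,000.00
EOQ = √28,000.00 ≈ 167.33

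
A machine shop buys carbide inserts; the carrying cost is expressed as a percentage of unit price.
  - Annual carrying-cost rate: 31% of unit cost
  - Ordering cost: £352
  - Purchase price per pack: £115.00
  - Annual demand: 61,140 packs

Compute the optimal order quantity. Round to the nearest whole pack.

H = i·C = 0.31 × £115 = £35.6500 per pack-year
2DS/H = 2·61,140·352/35.65 = 1,207,364.94
EOQ = √1,207,364.94 ≈ 1,098.80

1,099 packs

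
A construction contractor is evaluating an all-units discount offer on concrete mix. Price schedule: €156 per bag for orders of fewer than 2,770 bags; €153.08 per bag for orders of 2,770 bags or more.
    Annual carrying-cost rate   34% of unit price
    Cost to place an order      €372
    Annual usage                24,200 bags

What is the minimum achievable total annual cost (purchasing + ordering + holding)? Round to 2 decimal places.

€3,779,871.34

H₁ = 34%×€156 = €53.0400;  H₂ = 34%×€153.08 = €52.0472
EOQ₁ = √(2×24,200×372/53.0400) = 582.63  (< 2,770, feasible at tier 1)
EOQ₂ = √(2×24,200×372/52.0472) = 588.16  (< 2,770 → use Q = 2,770 at tier-2 price)
TC(tier 1 (EOQ₁), Q≈582.6) = €3,806,102.66
TC(tier 2, Q≈2,770.0) = €3,779,871.34
Minimum at tier 2: €3,779,871.34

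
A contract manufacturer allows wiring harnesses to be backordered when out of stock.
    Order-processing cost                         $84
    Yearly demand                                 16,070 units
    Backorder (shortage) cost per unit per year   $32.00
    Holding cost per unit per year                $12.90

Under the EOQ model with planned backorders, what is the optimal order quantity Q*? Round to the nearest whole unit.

Basic EOQ = √(2·16,070·84/12.9) = 457.475
Backorder adjustment √((H+b)/b) = √((12.9+32)/32) = 1.1845
Q* = 457.475 × 1.1845 ≈ 541.90

542 units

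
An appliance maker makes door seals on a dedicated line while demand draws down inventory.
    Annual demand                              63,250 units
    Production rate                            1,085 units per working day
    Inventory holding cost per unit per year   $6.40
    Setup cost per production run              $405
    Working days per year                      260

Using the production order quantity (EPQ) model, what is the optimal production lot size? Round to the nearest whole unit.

3,212 units

d = 63,250/260 = 243.2692 units/day;  effective holding cost H(1 − d/p) = 6.4·(1 − 243.2692/1085) = 4.96505
Q* = √(2DS / H_eff) = √(2·63,250·405 / 4.96505) ≈ 3,212.26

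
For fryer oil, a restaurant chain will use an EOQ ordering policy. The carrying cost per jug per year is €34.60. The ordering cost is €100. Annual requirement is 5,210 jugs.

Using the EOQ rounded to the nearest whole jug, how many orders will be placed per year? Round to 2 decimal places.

EOQ = √(2DS/H) = √(2 × 5,210 × 100 / 34.6)
    = √(30,115.61) ≈ 173.54 → Q = 174
Orders per year = D/Q = 5,210 / 174 = 29.943

29.94 orders per year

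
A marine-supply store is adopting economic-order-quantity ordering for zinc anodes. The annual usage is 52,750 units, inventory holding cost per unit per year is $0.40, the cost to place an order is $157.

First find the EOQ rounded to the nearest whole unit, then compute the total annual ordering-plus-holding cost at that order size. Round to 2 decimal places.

$2,573.99

EOQ = √(2DS/H) = √(2 × 52,750 × 157 / 0.4)
    = √(41,408,750.00) ≈ 6,434.96 → Q = 6,435 units
Ordering: D/Q × S = 52,750/6,435 × $157 = $1,286.99
Holding:  Q/2 × H = 6,435/2 × $0.4 = $1,287.00
Total = $1,286.99 + $1,287.00 = $2,573.99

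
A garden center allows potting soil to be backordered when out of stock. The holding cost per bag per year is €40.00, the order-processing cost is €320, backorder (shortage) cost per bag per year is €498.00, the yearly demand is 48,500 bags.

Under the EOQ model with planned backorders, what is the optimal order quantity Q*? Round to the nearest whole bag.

916 bags

Q* = √(2DS/H) · √((H + b)/b)
   = √(2 × 48,500 × 320 / 40) · √((40 + 498) / 498)
   = 880.909 × 1.0394 ≈ 915.60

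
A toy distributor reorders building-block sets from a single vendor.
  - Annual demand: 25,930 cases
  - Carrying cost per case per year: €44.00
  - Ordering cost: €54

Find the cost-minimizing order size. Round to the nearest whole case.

EOQ = √(2DS/H) = √(2 × 25,930 × 54 / 44)
    = √(63,646.36) ≈ 252.28

252 cases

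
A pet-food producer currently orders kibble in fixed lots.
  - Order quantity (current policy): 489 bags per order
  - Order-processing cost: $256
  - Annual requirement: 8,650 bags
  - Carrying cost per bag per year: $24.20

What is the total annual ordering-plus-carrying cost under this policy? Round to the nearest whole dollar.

Annual ordering cost = (D/Q)·S = (8,650/489) × 256 = $4,528.43
Annual holding cost  = (Q/2)·H = (489/2) × 24.2 = $5,916.90
Total = $4,528.43 + $5,916.90 = $10,445.33

$10,445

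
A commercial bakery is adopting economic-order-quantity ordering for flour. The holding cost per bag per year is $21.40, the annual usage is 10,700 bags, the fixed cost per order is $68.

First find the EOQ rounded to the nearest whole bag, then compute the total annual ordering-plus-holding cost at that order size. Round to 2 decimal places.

$5,580.44

EOQ = √(2DS/H) = √(2 × 10,700 × 68 / 21.4)
    = √(68,000.00) ≈ 260.77 → Q = 261 bags
Orders/yr = 10,700/261 = 40.996; ordering cost = 40.996 × $68 = $2,787.74
Average inventory = 261/2 = 130.5; holding cost = 130.5 × $21.4 = $2,792.70
Total = $2,787.74 + $2,792.70 = $5,580.44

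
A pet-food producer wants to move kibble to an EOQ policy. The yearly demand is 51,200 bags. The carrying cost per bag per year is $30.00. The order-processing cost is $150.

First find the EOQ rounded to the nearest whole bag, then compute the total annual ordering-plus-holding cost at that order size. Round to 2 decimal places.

$21,466.26

EOQ = √(2DS/H) = √(2 × 51,200 × 150 / 30)
    = √(512,000.00) ≈ 715.54 → Q = 716 bags
Ordering: D/Q × S = 51,200/716 × $150 = $10,726.26
Holding:  Q/2 × H = 716/2 × $30 = $10,740.00
Total = $10,726.26 + $10,740.00 = $21,466.26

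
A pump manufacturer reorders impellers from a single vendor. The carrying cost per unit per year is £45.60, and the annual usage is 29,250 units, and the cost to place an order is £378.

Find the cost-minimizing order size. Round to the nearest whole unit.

696 units

EOQ = √(2DS/H) = √(2 × 29,250 × 378 / 45.6)
    = √(484,934.21) ≈ 696.37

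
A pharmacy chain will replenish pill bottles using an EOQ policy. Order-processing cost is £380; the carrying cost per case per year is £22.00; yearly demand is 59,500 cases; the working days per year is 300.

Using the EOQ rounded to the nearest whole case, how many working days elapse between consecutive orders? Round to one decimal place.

2DS/H = 2·59,500·380/22 = 2,055,454.55
EOQ = √2,055,454.55 ≈ 1,433.69 → Q = 1,434 cases
Days between orders = 300 / (D/Q) = 300 / 41.492 ≈ 7.230

7.2 days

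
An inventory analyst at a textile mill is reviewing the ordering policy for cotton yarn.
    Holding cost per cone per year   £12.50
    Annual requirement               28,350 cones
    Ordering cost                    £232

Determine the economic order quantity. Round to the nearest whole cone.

Optimal lot size Q* = (2 × 28,350 × £232 / £12.5)^½ ≈ 1,025.84

1,026 cones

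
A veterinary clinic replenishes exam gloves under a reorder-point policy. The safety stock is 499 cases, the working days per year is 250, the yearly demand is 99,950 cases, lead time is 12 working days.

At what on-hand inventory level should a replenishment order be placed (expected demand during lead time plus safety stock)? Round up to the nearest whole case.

Daily demand d = 99,950 / 250 = 399.800 cases/day
Demand during lead time = 399.800 × 12 = 4,797.60
Reorder point = 4,797.60 + 499 = 5,296.60 → round up

5,297 cases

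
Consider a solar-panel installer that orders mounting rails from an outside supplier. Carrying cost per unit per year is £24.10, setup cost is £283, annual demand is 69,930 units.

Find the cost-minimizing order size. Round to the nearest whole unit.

Optimal lot size Q* = (2 × 69,930 × £283 / £24.1)^½ ≈ 1,281.54

1,282 units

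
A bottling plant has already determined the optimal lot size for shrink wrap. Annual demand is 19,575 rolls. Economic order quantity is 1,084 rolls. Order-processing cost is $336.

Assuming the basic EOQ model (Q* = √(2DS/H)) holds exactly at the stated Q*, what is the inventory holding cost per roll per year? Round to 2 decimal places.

EOQ relation: Q² = 2DS/H, so rearrange for the unknown.
H = 2DS / Q² = 2 × 19,575 × 336 / 1,084² = 11.1947

$11.19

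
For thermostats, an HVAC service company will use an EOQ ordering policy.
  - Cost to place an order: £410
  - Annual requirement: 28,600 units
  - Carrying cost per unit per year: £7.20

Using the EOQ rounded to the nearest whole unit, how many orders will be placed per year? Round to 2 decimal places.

2DS/H = 2·28,600·410/7.2 = 3,257,222.22
EOQ = √3,257,222.22 ≈ 1,804.78 → Q = 1,805
N = D/Q = 28,600/1,805 ≈ 15.845 orders/yr

15.84 orders per year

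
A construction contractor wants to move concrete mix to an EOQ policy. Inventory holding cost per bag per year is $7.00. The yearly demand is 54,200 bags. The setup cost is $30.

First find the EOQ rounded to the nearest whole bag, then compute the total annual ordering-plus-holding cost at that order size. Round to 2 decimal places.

Q* = √(2·D·S / H) = √(2·54,200·30 / 7) = √464,571.4 ≈ 681.59 → Q = 682 bags
Ordering: D/Q × S = 54,200/682 × $30 = $2,384.16
Holding:  Q/2 × H = 682/2 × $7 = $2,387.00
Total = $2,384.16 + $2,387.00 = $4,771.16

$4,771.16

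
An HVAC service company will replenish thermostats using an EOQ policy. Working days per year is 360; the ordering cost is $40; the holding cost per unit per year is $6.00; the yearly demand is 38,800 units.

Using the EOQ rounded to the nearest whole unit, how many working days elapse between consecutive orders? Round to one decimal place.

EOQ = √(2DS/H) = √(2 × 38,800 × 40 / 6)
    = √(517,333.33) ≈ 719.26 → Q = 719 units
T = Q/D × 360 days = 719/38,800 × 360 = 6.671 days

6.7 days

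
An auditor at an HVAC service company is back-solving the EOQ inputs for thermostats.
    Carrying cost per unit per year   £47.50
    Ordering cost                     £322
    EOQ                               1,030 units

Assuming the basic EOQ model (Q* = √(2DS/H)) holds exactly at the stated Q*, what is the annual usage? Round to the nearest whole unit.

78,250 units per year

From Q* = √(2DS/H) ⇒ Q*² = 2DS/H.
D = Q²H / (2S) = 1,030² × 47.5 / (2 × 322) = 78,249.61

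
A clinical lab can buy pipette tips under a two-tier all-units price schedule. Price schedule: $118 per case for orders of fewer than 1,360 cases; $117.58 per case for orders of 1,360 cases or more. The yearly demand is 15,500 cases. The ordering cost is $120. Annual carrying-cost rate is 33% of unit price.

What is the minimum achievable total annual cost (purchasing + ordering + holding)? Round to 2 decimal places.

$1,841,035.65

H₁ = 33%×$118 = $38.9400;  H₂ = 33%×$117.58 = $38.8014
EOQ₁ = √(2×15,500×120/38.9400) = 309.08  (< 1,360, feasible at tier 1)
EOQ₂ = √(2×15,500×120/38.8014) = 309.63  (< 1,360 → use Q = 1,360 at tier-2 price)
TC(tier 1 (EOQ₁), Q≈309.1) = $1,841,035.65
TC(tier 2, Q≈1,360.0) = $1,850,242.60
Minimum at tier 1 (EOQ₁): $1,841,035.65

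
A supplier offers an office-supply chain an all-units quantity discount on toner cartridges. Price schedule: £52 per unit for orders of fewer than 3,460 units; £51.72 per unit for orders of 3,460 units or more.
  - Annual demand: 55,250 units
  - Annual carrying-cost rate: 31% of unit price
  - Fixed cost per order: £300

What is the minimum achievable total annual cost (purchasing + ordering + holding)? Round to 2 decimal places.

H₁ = 31%×£52 = £16.1200;  H₂ = 31%×£51.72 = £16.0332
EOQ₁ = √(2×55,250×300/16.1200) = 1,434.03  (< 3,460, feasible at tier 1)
EOQ₂ = √(2×55,250×300/16.0332) = 1,437.91  (< 3,460 → use Q = 3,460 at tier-2 price)
TC(tier 1 (EOQ₁), Q≈1,434.0) = £2,896,116.62
TC(tier 2, Q≈3,460.0) = £2,890,057.90
Minimum at tier 2: £2,890,057.90

£2,890,057.90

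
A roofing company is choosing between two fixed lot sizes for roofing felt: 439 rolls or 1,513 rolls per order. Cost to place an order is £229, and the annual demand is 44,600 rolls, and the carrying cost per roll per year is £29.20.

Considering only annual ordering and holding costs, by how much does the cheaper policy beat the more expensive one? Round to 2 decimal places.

Annual cost at Q: ordering D·S/Q plus holding Q·H/2.
TC(439) = (44,600/439)×229 + (439/2)×29.2 = £29,674.55
TC(1,513) = (44,600/1,513)×229 + (1,513/2)×29.2 = £28,840.23
Lots of 1,513 are cheaper by £834.32.

£834.32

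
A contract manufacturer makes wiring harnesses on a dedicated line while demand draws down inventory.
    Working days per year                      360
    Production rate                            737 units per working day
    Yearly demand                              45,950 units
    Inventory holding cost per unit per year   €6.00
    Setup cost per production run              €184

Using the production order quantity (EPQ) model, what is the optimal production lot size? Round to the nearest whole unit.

Daily demand d = 45,950/360 = 127.639; p = 737; 1 − d/p = 0.82681
EPQ = √(2DS / (H(1 − d/p)))
    = √(2 × 45,950 × 184 / (6 × 0.82681)) ≈ 1,846.24

1,846 units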